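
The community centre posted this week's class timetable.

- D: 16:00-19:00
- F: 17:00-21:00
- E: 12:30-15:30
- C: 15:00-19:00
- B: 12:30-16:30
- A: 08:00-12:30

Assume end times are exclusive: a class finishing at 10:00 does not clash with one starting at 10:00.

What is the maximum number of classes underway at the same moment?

3

Sort all start/end points and keep a running count:
08:00 start A → 1
12:30 end A → 0
12:30 start B → 1
12:30 start E → 2
15:00 start C → 3
15:30 end E → 2
16:00 start D → 3
16:30 end B → 2
17:00 start F → 3
19:00 end C → 2
19:00 end D → 1
21:00 end F → 0
Peak is 3, at 15:00 (B, C, E).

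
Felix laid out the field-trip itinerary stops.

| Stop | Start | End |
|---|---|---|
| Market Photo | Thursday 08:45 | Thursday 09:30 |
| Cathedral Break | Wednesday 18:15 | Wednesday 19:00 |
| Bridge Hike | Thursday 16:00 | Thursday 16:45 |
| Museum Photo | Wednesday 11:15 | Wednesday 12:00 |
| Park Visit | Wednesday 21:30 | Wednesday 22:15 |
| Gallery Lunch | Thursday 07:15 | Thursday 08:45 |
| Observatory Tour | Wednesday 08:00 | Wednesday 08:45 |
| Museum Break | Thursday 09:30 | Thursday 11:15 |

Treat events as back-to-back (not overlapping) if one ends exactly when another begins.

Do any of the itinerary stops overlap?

Two intervals overlap when each starts before the other ends.
Sorted by start: Observatory Tour, Museum Photo, Cathedral Break, Park Visit, Gallery Lunch, Market Photo, Museum Break, Bridge Hike.
Museum Photo starts after Observatory Tour ends, so Observatory Tour has no further overlaps.
Cathedral Break starts after Museum Photo ends, so Museum Photo has no further overlaps.
Park Visit starts after Cathedral Break ends, so Cathedral Break has no further overlaps.
Gallery Lunch starts after Park Visit ends, so Park Visit has no further overlaps.
Market Photo starts exactly when Gallery Lunch ends (back-to-back, no overlap), so Gallery Lunch has no further overlaps.
Museum Break starts exactly when Market Photo ends (back-to-back, no overlap), so Market Photo has no further overlaps.
Bridge Hike starts after Museum Break ends.
Every pair is clear; the schedule has no overlaps.

No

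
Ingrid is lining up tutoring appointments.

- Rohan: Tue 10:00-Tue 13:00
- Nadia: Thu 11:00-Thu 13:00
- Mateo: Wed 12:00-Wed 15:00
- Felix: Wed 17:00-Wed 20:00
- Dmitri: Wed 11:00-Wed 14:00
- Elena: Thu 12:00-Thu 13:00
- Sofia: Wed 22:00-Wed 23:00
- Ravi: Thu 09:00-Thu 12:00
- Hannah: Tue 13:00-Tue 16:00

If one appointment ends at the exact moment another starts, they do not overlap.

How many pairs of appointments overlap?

3

Sorted by start: Rohan, Hannah, Dmitri, Mateo, Felix, Sofia, Ravi, Nadia, Elena.
Hannah starts exactly when Rohan ends (back-to-back, no overlap), so Rohan has no further overlaps.
Dmitri starts after Hannah ends, so Hannah has no further overlaps.
Mateo starts before Dmitri ends → Dmitri and Mateo overlap.
Felix starts after Dmitri ends, so Dmitri has no further overlaps.
Felix starts after Mateo ends, so Mateo has no further overlaps.
Sofia starts after Felix ends, so Felix has no further overlaps.
Ravi starts after Sofia ends, so Sofia has no further overlaps.
Nadia starts before Ravi ends → Ravi and Nadia overlap.
Elena starts exactly when Ravi ends (back-to-back, no overlap).
Elena starts before Nadia ends → Nadia and Elena overlap.
Overlapping pairs: Dmitri & Mateo, Elena & Nadia, Nadia & Ravi — 3 in total.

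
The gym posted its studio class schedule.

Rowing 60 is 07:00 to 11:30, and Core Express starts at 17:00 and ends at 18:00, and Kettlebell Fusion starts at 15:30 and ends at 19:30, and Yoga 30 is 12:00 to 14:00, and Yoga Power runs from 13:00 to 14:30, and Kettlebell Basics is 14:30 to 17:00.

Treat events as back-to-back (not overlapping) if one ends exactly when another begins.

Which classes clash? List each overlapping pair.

Core Express & Kettlebell Fusion, Kettlebell Basics & Kettlebell Fusion, Yoga 30 & Yoga Power

Sorted by start: Rowing 60, Yoga 30, Yoga Power, Kettlebell Basics, Kettlebell Fusion, Core Express.
Yoga 30 starts after Rowing 60 ends, so nothing later overlaps Rowing 60 either.
Yoga Power starts before Yoga 30 ends → Yoga 30 and Yoga Power overlap.
Kettlebell Basics starts after Yoga 30 ends, so nothing later overlaps Yoga 30 either.
Kettlebell Basics starts exactly when Yoga Power ends (back-to-back, no overlap), so nothing later overlaps Yoga Power either.
Kettlebell Fusion starts before Kettlebell Basics ends → Kettlebell Basics and Kettlebell Fusion overlap.
Core Express starts exactly when Kettlebell Basics ends (back-to-back, no overlap).
Core Express starts before Kettlebell Fusion ends → Kettlebell Fusion and Core Express overlap.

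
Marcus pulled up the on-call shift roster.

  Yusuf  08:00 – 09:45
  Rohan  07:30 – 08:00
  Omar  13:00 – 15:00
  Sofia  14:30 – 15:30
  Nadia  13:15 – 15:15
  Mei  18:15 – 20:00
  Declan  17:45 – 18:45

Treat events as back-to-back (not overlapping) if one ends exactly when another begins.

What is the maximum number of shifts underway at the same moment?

Sweep the timeline, counting +1 at each start and −1 at each end (ends before starts at a tie):
07:30 start Rohan → 1
08:00 end Rohan → 0
08:00 start Yusuf → 1
09:45 end Yusuf → 0
13:00 start Omar → 1
13:15 start Nadia → 2
14:30 start Sofia → 3
15:00 end Omar → 2
15:15 end Nadia → 1
15:30 end Sofia → 0
17:45 start Declan → 1
18:15 start Mei → 2
18:45 end Declan → 1
20:00 end Mei → 0
Peak is 3, at 14:30 (Nadia, Omar, Sofia).

3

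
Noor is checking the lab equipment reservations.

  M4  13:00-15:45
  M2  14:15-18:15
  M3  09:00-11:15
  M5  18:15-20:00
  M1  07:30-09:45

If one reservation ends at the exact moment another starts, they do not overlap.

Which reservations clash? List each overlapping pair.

Two intervals overlap when each starts before the other ends.
Sorted by start: M1, M3, M4, M2, M5.
M3 starts before M1 ends → M1 and M3 overlap.
M4 starts after M1 ends — done with M1.
M4 starts after M3 ends — done with M3.
M2 starts before M4 ends → M4 and M2 overlap.
M5 starts after M4 ends.
M5 starts exactly when M2 ends (back-to-back, no overlap).

M1 & M3, M2 & M4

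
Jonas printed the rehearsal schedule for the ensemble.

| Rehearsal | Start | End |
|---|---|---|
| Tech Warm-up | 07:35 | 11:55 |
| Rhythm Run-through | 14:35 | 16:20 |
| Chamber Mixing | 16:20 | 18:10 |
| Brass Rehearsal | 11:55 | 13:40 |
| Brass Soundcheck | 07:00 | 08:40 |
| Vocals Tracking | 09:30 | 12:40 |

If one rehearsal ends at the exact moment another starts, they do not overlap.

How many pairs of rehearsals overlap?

Sorted by start: Brass Soundcheck, Tech Warm-up, Vocals Tracking, Brass Rehearsal, Rhythm Run-through, Chamber Mixing.
Tech Warm-up starts before Brass Soundcheck ends → Brass Soundcheck and Tech Warm-up overlap.
Vocals Tracking starts after Brass Soundcheck ends, so Brass Soundcheck has no further overlaps.
Vocals Tracking starts before Tech Warm-up ends → Tech Warm-up and Vocals Tracking overlap.
Brass Rehearsal starts exactly when Tech Warm-up ends (back-to-back, no overlap), so Tech Warm-up has no further overlaps.
Brass Rehearsal starts before Vocals Tracking ends → Vocals Tracking and Brass Rehearsal overlap.
Rhythm Run-through starts after Vocals Tracking ends, so Vocals Tracking has no further overlaps.
Rhythm Run-through starts after Brass Rehearsal ends, so Brass Rehearsal has no further overlaps.
Chamber Mixing starts exactly when Rhythm Run-through ends (back-to-back, no overlap).
Overlapping pairs: Brass Rehearsal & Vocals Tracking, Brass Soundcheck & Tech Warm-up, Tech Warm-up & Vocals Tracking — 3 in total.

3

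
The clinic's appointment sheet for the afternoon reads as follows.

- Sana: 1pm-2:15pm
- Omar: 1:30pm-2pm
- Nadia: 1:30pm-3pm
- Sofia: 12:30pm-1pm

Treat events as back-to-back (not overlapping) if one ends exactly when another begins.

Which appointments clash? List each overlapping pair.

Nadia & Omar, Nadia & Sana, Omar & Sana

Sorted by start: Sofia, Sana, Nadia, Omar.
Sana starts exactly when Sofia ends (back-to-back, no overlap), so Sofia has no further overlaps.
Nadia starts before Sana ends → Sana and Nadia overlap.
Omar starts before Sana ends → Sana and Omar overlap.
Omar starts before Nadia ends → Nadia and Omar overlap.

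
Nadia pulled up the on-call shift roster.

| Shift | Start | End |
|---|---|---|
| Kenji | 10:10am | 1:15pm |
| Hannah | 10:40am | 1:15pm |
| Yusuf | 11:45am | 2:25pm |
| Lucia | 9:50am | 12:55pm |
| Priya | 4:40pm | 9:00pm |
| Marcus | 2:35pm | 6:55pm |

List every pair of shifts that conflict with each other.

Sorted by start: Lucia, Kenji, Hannah, Yusuf, Marcus, Priya.
Kenji starts before Lucia ends → Lucia and Kenji overlap.
Hannah starts before Lucia ends → Lucia and Hannah overlap.
Yusuf starts before Lucia ends → Lucia and Yusuf overlap.
Marcus starts after Lucia ends, so nothing later overlaps Lucia either.
Hannah starts before Kenji ends → Kenji and Hannah overlap.
Yusuf starts before Kenji ends → Kenji and Yusuf overlap.
Marcus starts after Kenji ends, so nothing later overlaps Kenji either.
Yusuf starts before Hannah ends → Hannah and Yusuf overlap.
Marcus starts after Hannah ends, so nothing later overlaps Hannah either.
Marcus starts after Yusuf ends, so nothing later overlaps Yusuf either.
Priya starts before Marcus ends → Marcus and Priya overlap.

Hannah & Kenji, Hannah & Lucia, Hannah & Yusuf, Kenji & Lucia, Kenji & Yusuf, Lucia & Yusuf, Marcus & Priya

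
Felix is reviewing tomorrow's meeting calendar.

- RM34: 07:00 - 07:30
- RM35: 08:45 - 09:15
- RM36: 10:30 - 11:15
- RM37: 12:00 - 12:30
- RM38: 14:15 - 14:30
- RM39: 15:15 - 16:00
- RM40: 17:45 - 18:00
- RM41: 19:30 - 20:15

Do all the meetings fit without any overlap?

Yes

Two intervals overlap when each starts before the other ends.
Sorted by start: RM34, RM35, RM36, RM37, RM38, RM39, RM40, RM41.
RM35 starts after RM34 ends — done with RM34.
RM36 starts after RM35 ends — done with RM35.
RM37 starts after RM36 ends — done with RM36.
RM38 starts after RM37 ends — done with RM37.
RM39 starts after RM38 ends — done with RM38.
RM40 starts after RM39 ends — done with RM39.
RM41 starts after RM40 ends.
Every pair is clear; the schedule has no overlaps.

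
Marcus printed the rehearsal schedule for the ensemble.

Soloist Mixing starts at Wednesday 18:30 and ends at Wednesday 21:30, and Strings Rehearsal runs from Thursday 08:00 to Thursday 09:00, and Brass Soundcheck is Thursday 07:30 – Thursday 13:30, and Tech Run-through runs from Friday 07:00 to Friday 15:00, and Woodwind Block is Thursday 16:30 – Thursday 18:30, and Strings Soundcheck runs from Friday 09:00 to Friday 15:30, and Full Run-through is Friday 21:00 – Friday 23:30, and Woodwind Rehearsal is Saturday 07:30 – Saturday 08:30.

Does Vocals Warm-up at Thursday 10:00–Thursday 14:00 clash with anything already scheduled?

Yes — it overlaps Brass Soundcheck

Soloist Mixing: ends Wednesday 21:30 at or before Vocals Warm-up starts Thursday 10:00 → clear.
Brass Soundcheck: starts Thursday 07:30 before Vocals Warm-up ends Thursday 14:00, and ends Thursday 13:30 after Vocals Warm-up starts Thursday 10:00 → overlap.
Strings Rehearsal: ends Thursday 09:00 at or before Vocals Warm-up starts Thursday 10:00 → clear.
Woodwind Block: starts Thursday 16:30 at or after Vocals Warm-up ends Thursday 14:00 → clear.
Tech Run-through: starts Friday 07:00 at or after Vocals Warm-up ends Thursday 14:00 → clear.
Strings Soundcheck: starts Friday 09:00 at or after Vocals Warm-up ends Thursday 14:00 → clear.
Full Run-through: starts Friday 21:00 at or after Vocals Warm-up ends Thursday 14:00 → clear.
Woodwind Rehearsal: starts Saturday 07:30 at or after Vocals Warm-up ends Thursday 14:00 → clear.
Vocals Warm-up overlaps Brass Soundcheck.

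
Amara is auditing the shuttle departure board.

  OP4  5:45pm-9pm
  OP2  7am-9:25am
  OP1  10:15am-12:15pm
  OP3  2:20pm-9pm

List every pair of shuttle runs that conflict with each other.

Sorted by start: OP2, OP1, OP3, OP4.
OP1 starts after OP2 ends; OP2 is clear from here.
OP3 starts after OP1 ends; OP1 is clear from here.
OP4 starts before OP3 ends → OP3 and OP4 overlap.

OP3 & OP4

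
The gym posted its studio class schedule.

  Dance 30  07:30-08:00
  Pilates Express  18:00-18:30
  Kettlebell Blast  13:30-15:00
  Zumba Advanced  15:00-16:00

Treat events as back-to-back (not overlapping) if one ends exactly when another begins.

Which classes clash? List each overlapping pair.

none

Sorted by start: Dance 30, Kettlebell Blast, Zumba Advanced, Pilates Express.
Kettlebell Blast starts after Dance 30 ends, so Dance 30 has no further overlaps.
Zumba Advanced starts exactly when Kettlebell Blast ends (back-to-back, no overlap), so Kettlebell Blast has no further overlaps.
Pilates Express starts after Zumba Advanced ends.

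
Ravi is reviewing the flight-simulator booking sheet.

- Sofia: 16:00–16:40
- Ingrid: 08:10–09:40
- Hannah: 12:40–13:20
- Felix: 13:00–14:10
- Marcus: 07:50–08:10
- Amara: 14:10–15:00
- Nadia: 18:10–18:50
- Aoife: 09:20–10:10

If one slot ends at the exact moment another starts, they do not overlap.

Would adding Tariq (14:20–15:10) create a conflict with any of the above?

Marcus: ends 08:10 at or before Tariq starts 14:20 → clear.
Ingrid: ends 09:40 at or before Tariq starts 14:20 → clear.
Aoife: ends 10:10 at or before Tariq starts 14:20 → clear.
Hannah: ends 13:20 at or before Tariq starts 14:20 → clear.
Felix: ends 14:10 at or before Tariq starts 14:20 → clear.
Amara: starts 14:10 before Tariq ends 15:10, and ends 15:00 after Tariq starts 14:20 → overlap.
Sofia: starts 16:00 at or after Tariq ends 15:10 → clear.
Nadia: starts 18:10 at or after Tariq ends 15:10 → clear.
Tariq overlaps Amara.

Yes — it overlaps Amara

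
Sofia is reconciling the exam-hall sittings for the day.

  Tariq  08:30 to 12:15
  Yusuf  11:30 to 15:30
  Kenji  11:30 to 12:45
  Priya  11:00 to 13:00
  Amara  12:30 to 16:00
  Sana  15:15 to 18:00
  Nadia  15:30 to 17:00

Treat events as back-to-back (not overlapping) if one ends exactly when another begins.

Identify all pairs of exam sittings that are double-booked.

Amara & Kenji, Amara & Nadia, Amara & Priya, Amara & Sana, Amara & Yusuf, Kenji & Priya, Kenji & Tariq, Kenji & Yusuf, Nadia & Sana, Priya & Tariq, Priya & Yusuf, Sana & Yusuf, Tariq & Yusuf

Sorted by start: Tariq, Priya, Yusuf, Kenji, Amara, Sana, Nadia.
Priya starts before Tariq ends → Tariq and Priya overlap.
Yusuf starts before Tariq ends → Tariq and Yusuf overlap.
Kenji starts before Tariq ends → Tariq and Kenji overlap.
Amara starts after Tariq ends, so Tariq has no further overlaps.
Yusuf starts before Priya ends → Priya and Yusuf overlap.
Kenji starts before Priya ends → Priya and Kenji overlap.
Amara starts before Priya ends → Priya and Amara overlap.
Sana starts after Priya ends, so Priya has no further overlaps.
Kenji starts before Yusuf ends → Yusuf and Kenji overlap.
Amara starts before Yusuf ends → Yusuf and Amara overlap.
Sana starts before Yusuf ends → Yusuf and Sana overlap.
Nadia starts exactly when Yusuf ends (back-to-back, no overlap).
Amara starts before Kenji ends → Kenji and Amara overlap.
Sana starts after Kenji ends, so Kenji has no further overlaps.
Sana starts before Amara ends → Amara and Sana overlap.
Nadia starts before Amara ends → Amara and Nadia overlap.
Nadia starts before Sana ends → Sana and Nadia overlap.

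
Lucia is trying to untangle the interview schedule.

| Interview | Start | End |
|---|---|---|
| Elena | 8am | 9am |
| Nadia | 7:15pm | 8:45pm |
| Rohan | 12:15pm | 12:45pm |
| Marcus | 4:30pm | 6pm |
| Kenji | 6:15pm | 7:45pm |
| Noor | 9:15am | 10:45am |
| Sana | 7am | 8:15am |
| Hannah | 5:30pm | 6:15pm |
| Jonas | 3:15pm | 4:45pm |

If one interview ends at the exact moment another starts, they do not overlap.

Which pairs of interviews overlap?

Sorted by start: Sana, Elena, Noor, Rohan, Jonas, Marcus, Hannah, Kenji, Nadia.
Elena starts before Sana ends → Sana and Elena overlap.
Noor starts after Sana ends, so nothing later overlaps Sana either.
Noor starts after Elena ends, so nothing later overlaps Elena either.
Rohan starts after Noor ends, so nothing later overlaps Noor either.
Jonas starts after Rohan ends, so nothing later overlaps Rohan either.
Marcus starts before Jonas ends → Jonas and Marcus overlap.
Hannah starts after Jonas ends, so nothing later overlaps Jonas either.
Hannah starts before Marcus ends → Marcus and Hannah overlap.
Kenji starts after Marcus ends, so nothing later overlaps Marcus either.
Kenji starts exactly when Hannah ends (back-to-back, no overlap), so nothing later overlaps Hannah either.
Nadia starts before Kenji ends → Kenji and Nadia overlap.

Elena & Sana, Hannah & Marcus, Jonas & Marcus, Kenji & Nadia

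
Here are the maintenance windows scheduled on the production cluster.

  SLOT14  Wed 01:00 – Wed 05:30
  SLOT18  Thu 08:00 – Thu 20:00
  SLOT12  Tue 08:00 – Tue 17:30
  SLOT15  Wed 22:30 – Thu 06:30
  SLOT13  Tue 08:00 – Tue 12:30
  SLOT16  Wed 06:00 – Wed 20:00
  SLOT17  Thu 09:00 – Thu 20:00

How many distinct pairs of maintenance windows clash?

2

Sorted by start: SLOT12, SLOT13, SLOT14, SLOT16, SLOT15, SLOT18, SLOT17.
SLOT13 starts before SLOT12 ends → SLOT12 and SLOT13 overlap.
SLOT14 starts after SLOT12 ends — done with SLOT12.
SLOT14 starts after SLOT13 ends — done with SLOT13.
SLOT16 starts after SLOT14 ends — done with SLOT14.
SLOT15 starts after SLOT16 ends — done with SLOT16.
SLOT18 starts after SLOT15 ends — done with SLOT15.
SLOT17 starts before SLOT18 ends → SLOT18 and SLOT17 overlap.
Overlapping pairs: SLOT12 & SLOT13, SLOT17 & SLOT18 — 2 in total.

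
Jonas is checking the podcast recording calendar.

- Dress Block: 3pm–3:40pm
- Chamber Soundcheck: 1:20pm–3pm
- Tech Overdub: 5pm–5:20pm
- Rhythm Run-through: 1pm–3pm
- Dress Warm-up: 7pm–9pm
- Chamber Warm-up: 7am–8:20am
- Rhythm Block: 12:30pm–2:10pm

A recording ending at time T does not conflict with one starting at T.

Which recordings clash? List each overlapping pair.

Sorted by start: Chamber Warm-up, Rhythm Block, Rhythm Run-through, Chamber Soundcheck, Dress Block, Tech Overdub, Dress Warm-up.
Rhythm Block starts after Chamber Warm-up ends, so nothing later overlaps Chamber Warm-up either.
Rhythm Run-through starts before Rhythm Block ends → Rhythm Block and Rhythm Run-through overlap.
Chamber Soundcheck starts before Rhythm Block ends → Rhythm Block and Chamber Soundcheck overlap.
Dress Block starts after Rhythm Block ends, so nothing later overlaps Rhythm Block either.
Chamber Soundcheck starts before Rhythm Run-through ends → Rhythm Run-through and Chamber Soundcheck overlap.
Dress Block starts exactly when Rhythm Run-through ends (back-to-back, no overlap), so nothing later overlaps Rhythm Run-through either.
Dress Block starts exactly when Chamber Soundcheck ends (back-to-back, no overlap), so nothing later overlaps Chamber Soundcheck either.
Tech Overdub starts after Dress Block ends, so nothing later overlaps Dress Block either.
Dress Warm-up starts after Tech Overdub ends.

Chamber Soundcheck & Rhythm Block, Chamber Soundcheck & Rhythm Run-through, Rhythm Block & Rhythm Run-through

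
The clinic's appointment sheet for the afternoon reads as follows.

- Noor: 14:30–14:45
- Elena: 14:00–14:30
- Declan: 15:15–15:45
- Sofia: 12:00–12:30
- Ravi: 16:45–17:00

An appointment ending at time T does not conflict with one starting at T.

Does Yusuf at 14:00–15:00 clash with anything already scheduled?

Sofia: ends 12:30 at or before Yusuf starts 14:00 → clear.
Elena: starts 14:00 before Yusuf ends 15:00, and ends 14:30 after Yusuf starts 14:00 → overlap.
Noor: starts 14:30 before Yusuf ends 15:00, and ends 14:45 after Yusuf starts 14:00 → overlap.
Declan: starts 15:15 at or after Yusuf ends 15:00 → clear.
Ravi: starts 16:45 at or after Yusuf ends 15:00 → clear.
Yusuf overlaps Noor, Elena.

Yes — it overlaps Elena, Noor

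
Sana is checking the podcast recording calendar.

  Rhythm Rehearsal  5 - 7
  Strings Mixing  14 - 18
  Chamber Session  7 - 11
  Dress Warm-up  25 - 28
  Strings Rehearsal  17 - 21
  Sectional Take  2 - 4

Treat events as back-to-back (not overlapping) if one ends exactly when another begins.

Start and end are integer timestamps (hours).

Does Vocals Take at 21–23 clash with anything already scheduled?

Sectional Take: ends 4 at or before Vocals Take starts 21 → clear.
Rhythm Rehearsal: ends 7 at or before Vocals Take starts 21 → clear.
Chamber Session: ends 11 at or before Vocals Take starts 21 → clear.
Strings Mixing: ends 18 at or before Vocals Take starts 21 → clear.
Strings Rehearsal: ends 21 at or before Vocals Take starts 21 → clear.
Dress Warm-up: starts 25 at or after Vocals Take ends 23 → clear.

No — it doesn't clash with anything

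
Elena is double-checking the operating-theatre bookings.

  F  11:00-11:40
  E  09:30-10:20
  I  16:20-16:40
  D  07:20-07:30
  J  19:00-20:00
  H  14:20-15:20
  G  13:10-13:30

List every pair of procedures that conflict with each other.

no overlapping pairs

Sorted by start: D, E, F, G, H, I, J.
E starts after D ends, so D has no further overlaps.
F starts after E ends, so E has no further overlaps.
G starts after F ends, so F has no further overlaps.
H starts after G ends, so G has no further overlaps.
I starts after H ends, so H has no further overlaps.
J starts after I ends.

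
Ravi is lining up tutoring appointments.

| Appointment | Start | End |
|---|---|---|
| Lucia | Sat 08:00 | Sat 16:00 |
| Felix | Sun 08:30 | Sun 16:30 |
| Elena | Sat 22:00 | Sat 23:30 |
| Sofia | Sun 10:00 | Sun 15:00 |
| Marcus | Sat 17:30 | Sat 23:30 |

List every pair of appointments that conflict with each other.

Elena & Marcus, Felix & Sofia

Sorted by start: Lucia, Marcus, Elena, Felix, Sofia.
Marcus starts after Lucia ends — done with Lucia.
Elena starts before Marcus ends → Marcus and Elena overlap.
Felix starts after Marcus ends — done with Marcus.
Felix starts after Elena ends — done with Elena.
Sofia starts before Felix ends → Felix and Sofia overlap.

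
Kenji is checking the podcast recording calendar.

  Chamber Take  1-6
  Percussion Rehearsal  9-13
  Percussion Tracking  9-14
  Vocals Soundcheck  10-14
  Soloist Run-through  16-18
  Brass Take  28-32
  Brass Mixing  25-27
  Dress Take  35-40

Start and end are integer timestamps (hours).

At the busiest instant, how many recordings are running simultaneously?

3

Sort all start/end points and keep a running count:
1 start Chamber Take → 1
6 end Chamber Take → 0
9 start Percussion Rehearsal → 1
9 start Percussion Tracking → 2
10 start Vocals Soundcheck → 3
13 end Percussion Rehearsal → 2
14 end Percussion Tracking → 1
14 end Vocals Soundcheck → 0
16 start Soloist Run-through → 1
18 end Soloist Run-through → 0
25 start Brass Mixing → 1
27 end Brass Mixing → 0
28 start Brass Take → 1
32 end Brass Take → 0
35 start Dress Take → 1
40 end Dress Take → 0
Peak is 3, at 10 (Percussion Rehearsal, Percussion Tracking, Vocals Soundcheck).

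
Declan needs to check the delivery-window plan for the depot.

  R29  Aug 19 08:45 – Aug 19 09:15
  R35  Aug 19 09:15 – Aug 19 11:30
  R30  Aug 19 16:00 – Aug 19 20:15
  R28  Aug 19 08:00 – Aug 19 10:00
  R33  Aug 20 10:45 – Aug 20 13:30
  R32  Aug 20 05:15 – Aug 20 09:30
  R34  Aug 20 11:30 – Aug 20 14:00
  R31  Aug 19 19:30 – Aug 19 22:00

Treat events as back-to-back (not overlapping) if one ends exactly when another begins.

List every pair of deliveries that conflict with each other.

Sorted by start: R28, R29, R35, R30, R31, R32, R33, R34.
R29 starts before R28 ends → R28 and R29 overlap.
R35 starts before R28 ends → R28 and R35 overlap.
R30 starts after R28 ends; R28 is clear from here.
R35 starts exactly when R29 ends (back-to-back, no overlap); R29 is clear from here.
R30 starts after R35 ends; R35 is clear from here.
R31 starts before R30 ends → R30 and R31 overlap.
R32 starts after R30 ends; R30 is clear from here.
R32 starts after R31 ends; R31 is clear from here.
R33 starts after R32 ends; R32 is clear from here.
R34 starts before R33 ends → R33 and R34 overlap.

R28 & R29, R28 & R35, R30 & R31, R33 & R34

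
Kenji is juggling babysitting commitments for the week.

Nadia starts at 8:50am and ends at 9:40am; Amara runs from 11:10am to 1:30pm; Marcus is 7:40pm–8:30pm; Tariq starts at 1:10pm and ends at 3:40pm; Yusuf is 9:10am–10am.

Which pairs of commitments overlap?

Amara & Tariq, Nadia & Yusuf

Check each pair: they overlap iff neither finishes before the other starts.
Sorted by start: Nadia, Yusuf, Amara, Tariq, Marcus.
Yusuf starts before Nadia ends → Nadia and Yusuf overlap.
Amara starts after Nadia ends — done with Nadia.
Amara starts after Yusuf ends — done with Yusuf.
Tariq starts before Amara ends → Amara and Tariq overlap.
Marcus starts after Amara ends.
Marcus starts after Tariq ends.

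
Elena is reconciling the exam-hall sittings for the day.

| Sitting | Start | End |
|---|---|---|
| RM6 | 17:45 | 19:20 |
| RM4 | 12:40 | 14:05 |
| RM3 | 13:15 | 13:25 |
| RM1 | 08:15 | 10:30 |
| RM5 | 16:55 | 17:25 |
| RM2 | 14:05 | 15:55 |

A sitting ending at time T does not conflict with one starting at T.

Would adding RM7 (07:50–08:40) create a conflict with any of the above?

Yes — it overlaps RM1

RM1: starts 08:15 before RM7 ends 08:40, and ends 10:30 after RM7 starts 07:50 → overlap.
RM4: starts 12:40 at or after RM7 ends 08:40 → clear.
RM3: starts 13:15 at or after RM7 ends 08:40 → clear.
RM2: starts 14:05 at or after RM7 ends 08:40 → clear.
RM5: starts 16:55 at or after RM7 ends 08:40 → clear.
RM6: starts 17:45 at or after RM7 ends 08:40 → clear.
RM7 overlaps RM1.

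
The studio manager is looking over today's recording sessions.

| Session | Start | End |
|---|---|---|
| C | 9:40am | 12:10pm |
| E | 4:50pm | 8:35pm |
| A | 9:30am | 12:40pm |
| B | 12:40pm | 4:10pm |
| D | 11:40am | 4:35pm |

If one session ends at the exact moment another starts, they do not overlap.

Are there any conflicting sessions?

Yes

Check each pair: they overlap iff neither finishes before the other starts.
Sorted by start: A, C, D, B, E.
C starts before A ends → A and C overlap.
That's a conflict, so the schedule is not conflict-free.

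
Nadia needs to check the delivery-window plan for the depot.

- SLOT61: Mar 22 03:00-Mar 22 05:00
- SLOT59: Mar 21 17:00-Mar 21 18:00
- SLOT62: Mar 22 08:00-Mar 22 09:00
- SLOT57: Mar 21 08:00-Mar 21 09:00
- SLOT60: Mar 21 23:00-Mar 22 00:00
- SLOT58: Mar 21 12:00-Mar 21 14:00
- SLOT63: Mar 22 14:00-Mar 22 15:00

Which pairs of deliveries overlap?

none

Two intervals overlap when each starts before the other ends.
Sorted by start: SLOT57, SLOT58, SLOT59, SLOT60, SLOT61, SLOT62, SLOT63.
SLOT58 starts after SLOT57 ends, so nothing later overlaps SLOT57 either.
SLOT59 starts after SLOT58 ends, so nothing later overlaps SLOT58 either.
SLOT60 starts after SLOT59 ends, so nothing later overlaps SLOT59 either.
SLOT61 starts after SLOT60 ends, so nothing later overlaps SLOT60 either.
SLOT62 starts after SLOT61 ends, so nothing later overlaps SLOT61 either.
SLOT63 starts after SLOT62 ends.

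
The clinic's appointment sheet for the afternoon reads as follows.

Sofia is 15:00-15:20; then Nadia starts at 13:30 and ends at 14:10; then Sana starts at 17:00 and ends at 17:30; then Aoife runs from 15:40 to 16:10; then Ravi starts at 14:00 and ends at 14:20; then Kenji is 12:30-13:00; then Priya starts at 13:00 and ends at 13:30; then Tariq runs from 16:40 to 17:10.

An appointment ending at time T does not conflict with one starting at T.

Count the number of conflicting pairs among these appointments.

2

Sorted by start: Kenji, Priya, Nadia, Ravi, Sofia, Aoife, Tariq, Sana.
Priya starts exactly when Kenji ends (back-to-back, no overlap), so Kenji has no further overlaps.
Nadia starts exactly when Priya ends (back-to-back, no overlap), so Priya has no further overlaps.
Ravi starts before Nadia ends → Nadia and Ravi overlap.
Sofia starts after Nadia ends, so Nadia has no further overlaps.
Sofia starts after Ravi ends, so Ravi has no further overlaps.
Aoife starts after Sofia ends, so Sofia has no further overlaps.
Tariq starts after Aoife ends, so Aoife has no further overlaps.
Sana starts before Tariq ends → Tariq and Sana overlap.
Overlapping pairs: Nadia & Ravi, Sana & Tariq — 2 in total.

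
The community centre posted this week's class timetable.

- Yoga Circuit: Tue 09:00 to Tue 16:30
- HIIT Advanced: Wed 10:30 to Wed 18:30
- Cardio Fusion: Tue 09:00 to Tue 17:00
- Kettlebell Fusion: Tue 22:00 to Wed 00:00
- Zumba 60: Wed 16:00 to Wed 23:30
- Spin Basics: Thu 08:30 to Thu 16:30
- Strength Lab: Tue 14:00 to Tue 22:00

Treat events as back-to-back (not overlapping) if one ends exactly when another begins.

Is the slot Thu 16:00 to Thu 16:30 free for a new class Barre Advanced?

No — it overlaps Spin Basics

Yoga Circuit: ends Tue 16:30 at or before Barre Advanced starts Thu 16:00 → clear.
Cardio Fusion: ends Tue 17:00 at or before Barre Advanced starts Thu 16:00 → clear.
Strength Lab: ends Tue 22:00 at or before Barre Advanced starts Thu 16:00 → clear.
Kettlebell Fusion: ends Wed 00:00 at or before Barre Advanced starts Thu 16:00 → clear.
HIIT Advanced: ends Wed 18:30 at or before Barre Advanced starts Thu 16:00 → clear.
Zumba 60: ends Wed 23:30 at or before Barre Advanced starts Thu 16:00 → clear.
Spin Basics: starts Thu 08:30 before Barre Advanced ends Thu 16:30, and ends Thu 16:30 after Barre Advanced starts Thu 16:00 → overlap.
Barre Advanced overlaps Spin Basics.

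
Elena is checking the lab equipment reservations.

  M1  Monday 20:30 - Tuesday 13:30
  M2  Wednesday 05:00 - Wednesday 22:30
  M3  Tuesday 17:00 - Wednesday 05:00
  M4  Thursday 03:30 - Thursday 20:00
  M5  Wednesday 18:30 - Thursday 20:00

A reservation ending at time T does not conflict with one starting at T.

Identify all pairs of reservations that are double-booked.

M2 & M5, M4 & M5

Sorted by start: M1, M3, M2, M5, M4.
M3 starts after M1 ends; M1 is clear from here.
M2 starts exactly when M3 ends (back-to-back, no overlap); M3 is clear from here.
M5 starts before M2 ends → M2 and M5 overlap.
M4 starts after M2 ends.
M4 starts before M5 ends → M5 and M4 overlap.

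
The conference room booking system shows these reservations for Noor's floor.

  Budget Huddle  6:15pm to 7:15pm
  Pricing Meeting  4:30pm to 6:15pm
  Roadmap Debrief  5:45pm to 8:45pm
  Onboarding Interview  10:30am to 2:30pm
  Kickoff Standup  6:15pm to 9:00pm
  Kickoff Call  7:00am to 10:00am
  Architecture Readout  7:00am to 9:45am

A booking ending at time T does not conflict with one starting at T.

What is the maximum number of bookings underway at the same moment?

Walk through starts and ends in time order (an end at T is processed before a start at T):
7:00am start Architecture Readout → 1
7:00am start Kickoff Call → 2
9:45am end Architecture Readout → 1
10:00am end Kickoff Call → 0
10:30am start Onboarding Interview → 1
2:30pm end Onboarding Interview → 0
4:30pm start Pricing Meeting → 1
5:45pm start Roadmap Debrief → 2
6:15pm end Pricing Meeting → 1
6:15pm start Budget Huddle → 2
6:15pm start Kickoff Standup → 3
7:15pm end Budget Huddle → 2
8:45pm end Roadmap Debrief → 1
9:00pm end Kickoff Standup → 0
Peak is 3, at 6:15pm (Budget Huddle, Kickoff Standup, Roadmap Debrief).

3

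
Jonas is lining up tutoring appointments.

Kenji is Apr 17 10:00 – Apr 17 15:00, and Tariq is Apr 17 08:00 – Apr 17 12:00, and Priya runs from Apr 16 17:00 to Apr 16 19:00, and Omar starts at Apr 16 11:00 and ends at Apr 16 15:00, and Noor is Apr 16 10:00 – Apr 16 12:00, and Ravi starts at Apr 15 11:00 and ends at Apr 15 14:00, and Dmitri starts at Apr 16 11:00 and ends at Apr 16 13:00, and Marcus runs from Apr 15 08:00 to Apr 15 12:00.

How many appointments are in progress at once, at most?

3

Walk through starts and ends in time order (an end at T is processed before a start at T):
Apr 15 08:00 start Marcus → 1
Apr 15 11:00 start Ravi → 2
Apr 15 12:00 end Marcus → 1
Apr 15 14:00 end Ravi → 0
Apr 16 10:00 start Noor → 1
Apr 16 11:00 start Dmitri → 2
Apr 16 11:00 start Omar → 3
Apr 16 12:00 end Noor → 2
Apr 16 13:00 end Dmitri → 1
Apr 16 15:00 end Omar → 0
Apr 16 17:00 start Priya → 1
Apr 16 19:00 end Priya → 0
Apr 17 08:00 start Tariq → 1
Apr 17 10:00 start Kenji → 2
Apr 17 12:00 end Tariq → 1
Apr 17 15:00 end Kenji → 0
Peak is 3, at Apr 16 11:00 (Dmitri, Noor, Omar).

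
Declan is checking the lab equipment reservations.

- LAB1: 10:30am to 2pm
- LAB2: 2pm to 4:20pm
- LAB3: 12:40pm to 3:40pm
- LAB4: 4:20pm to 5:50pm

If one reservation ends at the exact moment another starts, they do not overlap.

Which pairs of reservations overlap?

LAB1 & LAB3, LAB2 & LAB3

Sorted by start: LAB1, LAB3, LAB2, LAB4.
LAB3 starts before LAB1 ends → LAB1 and LAB3 overlap.
LAB2 starts exactly when LAB1 ends (back-to-back, no overlap), so nothing later overlaps LAB1 either.
LAB2 starts before LAB3 ends → LAB3 and LAB2 overlap.
LAB4 starts after LAB3 ends.
LAB4 starts exactly when LAB2 ends (back-to-back, no overlap).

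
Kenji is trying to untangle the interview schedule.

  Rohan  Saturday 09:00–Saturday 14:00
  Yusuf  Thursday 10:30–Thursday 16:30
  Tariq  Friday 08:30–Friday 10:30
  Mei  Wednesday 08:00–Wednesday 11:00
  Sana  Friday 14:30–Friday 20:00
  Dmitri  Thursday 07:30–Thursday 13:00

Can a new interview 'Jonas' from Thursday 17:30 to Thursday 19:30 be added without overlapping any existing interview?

Yes — the slot is free

Mei: ends Wednesday 11:00 at or before Jonas starts Thursday 17:30 → clear.
Dmitri: ends Thursday 13:00 at or before Jonas starts Thursday 17:30 → clear.
Yusuf: ends Thursday 16:30 at or before Jonas starts Thursday 17:30 → clear.
Tariq: starts Friday 08:30 at or after Jonas ends Thursday 19:30 → clear.
Sana: starts Friday 14:30 at or after Jonas ends Thursday 19:30 → clear.
Rohan: starts Saturday 09:00 at or after Jonas ends Thursday 19:30 → clear.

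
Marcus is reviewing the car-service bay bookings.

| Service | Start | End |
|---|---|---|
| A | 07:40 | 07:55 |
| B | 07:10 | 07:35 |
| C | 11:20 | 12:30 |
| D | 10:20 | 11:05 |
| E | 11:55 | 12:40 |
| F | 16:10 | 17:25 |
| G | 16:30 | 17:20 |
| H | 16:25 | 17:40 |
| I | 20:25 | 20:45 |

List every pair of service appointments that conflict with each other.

Sorted by start: B, A, D, C, E, F, H, G, I.
A starts after B ends, so B has no further overlaps.
D starts after A ends, so A has no further overlaps.
C starts after D ends, so D has no further overlaps.
E starts before C ends → C and E overlap.
F starts after C ends, so C has no further overlaps.
F starts after E ends, so E has no further overlaps.
H starts before F ends → F and H overlap.
G starts before F ends → F and G overlap.
I starts after F ends.
G starts before H ends → H and G overlap.
I starts after H ends.
I starts after G ends.

C & E, F & G, F & H, G & H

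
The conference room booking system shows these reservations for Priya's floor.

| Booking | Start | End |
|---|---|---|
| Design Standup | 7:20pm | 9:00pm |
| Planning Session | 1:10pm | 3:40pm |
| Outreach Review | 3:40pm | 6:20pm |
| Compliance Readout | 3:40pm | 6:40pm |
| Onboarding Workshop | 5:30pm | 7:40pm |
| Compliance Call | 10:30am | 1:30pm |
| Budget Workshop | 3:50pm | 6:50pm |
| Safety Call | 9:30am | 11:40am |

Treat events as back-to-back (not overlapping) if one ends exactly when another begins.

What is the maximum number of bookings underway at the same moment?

4

Sweep the timeline, counting +1 at each start and −1 at each end (ends before starts at a tie):
9:30am start Safety Call → 1
10:30am start Compliance Call → 2
11:40am end Safety Call → 1
1:10pm start Planning Session → 2
1:30pm end Compliance Call → 1
3:40pm end Planning Session → 0
3:40pm start Compliance Readout → 1
3:40pm start Outreach Review → 2
3:50pm start Budget Workshop → 3
5:30pm start Onboarding Workshop → 4
6:20pm end Outreach Review → 3
6:40pm end Compliance Readout → 2
6:50pm end Budget Workshop → 1
7:20pm start Design Standup → 2
7:40pm end Onboarding Workshop → 1
9:00pm end Design Standup → 0
Peak is 4, at 5:30pm (Budget Workshop, Compliance Readout, Onboarding Workshop, Outreach Review).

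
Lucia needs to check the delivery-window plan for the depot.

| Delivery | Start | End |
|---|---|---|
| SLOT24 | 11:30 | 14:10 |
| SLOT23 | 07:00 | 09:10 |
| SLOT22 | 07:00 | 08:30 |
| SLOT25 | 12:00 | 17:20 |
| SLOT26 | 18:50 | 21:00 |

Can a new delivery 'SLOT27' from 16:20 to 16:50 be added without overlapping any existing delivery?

No — it overlaps SLOT25

SLOT22: ends 08:30 at or before SLOT27 starts 16:20 → clear.
SLOT23: ends 09:10 at or before SLOT27 starts 16:20 → clear.
SLOT24: ends 14:10 at or before SLOT27 starts 16:20 → clear.
SLOT25: starts 12:00 before SLOT27 ends 16:50, and ends 17:20 after SLOT27 starts 16:20 → overlap.
SLOT26: starts 18:50 at or after SLOT27 ends 16:50 → clear.
SLOT27 overlaps SLOT25.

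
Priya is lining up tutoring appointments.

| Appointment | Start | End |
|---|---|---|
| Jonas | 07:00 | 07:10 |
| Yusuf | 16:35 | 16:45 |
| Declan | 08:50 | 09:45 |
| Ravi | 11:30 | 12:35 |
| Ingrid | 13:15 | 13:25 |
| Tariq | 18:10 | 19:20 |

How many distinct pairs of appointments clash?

Sorted by start: Jonas, Declan, Ravi, Ingrid, Yusuf, Tariq.
Declan starts after Jonas ends; Jonas is clear from here.
Ravi starts after Declan ends; Declan is clear from here.
Ingrid starts after Ravi ends; Ravi is clear from here.
Yusuf starts after Ingrid ends; Ingrid is clear from here.
Tariq starts after Yusuf ends.
No pair overlaps.

0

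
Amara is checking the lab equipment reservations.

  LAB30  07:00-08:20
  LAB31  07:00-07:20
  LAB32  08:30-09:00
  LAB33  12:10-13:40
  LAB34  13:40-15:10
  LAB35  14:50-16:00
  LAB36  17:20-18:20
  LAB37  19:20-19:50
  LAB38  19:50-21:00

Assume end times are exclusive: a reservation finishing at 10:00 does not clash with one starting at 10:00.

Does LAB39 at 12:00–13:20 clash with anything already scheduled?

Yes — it overlaps LAB33

LAB30: ends 08:20 at or before LAB39 starts 12:00 → clear.
LAB31: ends 07:20 at or before LAB39 starts 12:00 → clear.
LAB32: ends 09:00 at or before LAB39 starts 12:00 → clear.
LAB33: starts 12:10 before LAB39 ends 13:20, and ends 13:40 after LAB39 starts 12:00 → overlap.
LAB34: starts 13:40 at or after LAB39 ends 13:20 → clear.
LAB35: starts 14:50 at or after LAB39 ends 13:20 → clear.
LAB36: starts 17:20 at or after LAB39 ends 13:20 → clear.
LAB37: starts 19:20 at or after LAB39 ends 13:20 → clear.
LAB38: starts 19:50 at or after LAB39 ends 13:20 → clear.
LAB39 overlaps LAB33.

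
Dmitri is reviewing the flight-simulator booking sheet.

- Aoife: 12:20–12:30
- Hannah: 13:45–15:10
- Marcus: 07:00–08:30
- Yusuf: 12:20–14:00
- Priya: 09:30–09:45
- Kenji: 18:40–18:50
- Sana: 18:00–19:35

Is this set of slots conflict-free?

No

Two intervals overlap when each starts before the other ends.
Sorted by start: Marcus, Priya, Aoife, Yusuf, Hannah, Sana, Kenji.
Priya starts after Marcus ends; Marcus is clear from here.
Aoife starts after Priya ends; Priya is clear from here.
Yusuf starts before Aoife ends → Aoife and Yusuf overlap.
That's a conflict, so the schedule is not conflict-free.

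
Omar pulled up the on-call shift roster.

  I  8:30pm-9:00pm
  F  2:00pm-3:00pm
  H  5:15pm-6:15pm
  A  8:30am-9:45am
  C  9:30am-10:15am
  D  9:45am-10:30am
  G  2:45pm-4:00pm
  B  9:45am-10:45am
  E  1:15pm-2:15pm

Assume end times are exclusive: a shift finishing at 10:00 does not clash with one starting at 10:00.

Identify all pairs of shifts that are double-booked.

A & C, B & C, B & D, C & D, E & F, F & G

Sorted by start: A, C, B, D, E, F, G, H, I.
C starts before A ends → A and C overlap.
B starts exactly when A ends (back-to-back, no overlap), so nothing later overlaps A either.
B starts before C ends → C and B overlap.
D starts before C ends → C and D overlap.
E starts after C ends, so nothing later overlaps C either.
D starts before B ends → B and D overlap.
E starts after B ends, so nothing later overlaps B either.
E starts after D ends, so nothing later overlaps D either.
F starts before E ends → E and F overlap.
G starts after E ends, so nothing later overlaps E either.
G starts before F ends → F and G overlap.
H starts after F ends, so nothing later overlaps F either.
H starts after G ends, so nothing later overlaps G either.
I starts after H ends.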